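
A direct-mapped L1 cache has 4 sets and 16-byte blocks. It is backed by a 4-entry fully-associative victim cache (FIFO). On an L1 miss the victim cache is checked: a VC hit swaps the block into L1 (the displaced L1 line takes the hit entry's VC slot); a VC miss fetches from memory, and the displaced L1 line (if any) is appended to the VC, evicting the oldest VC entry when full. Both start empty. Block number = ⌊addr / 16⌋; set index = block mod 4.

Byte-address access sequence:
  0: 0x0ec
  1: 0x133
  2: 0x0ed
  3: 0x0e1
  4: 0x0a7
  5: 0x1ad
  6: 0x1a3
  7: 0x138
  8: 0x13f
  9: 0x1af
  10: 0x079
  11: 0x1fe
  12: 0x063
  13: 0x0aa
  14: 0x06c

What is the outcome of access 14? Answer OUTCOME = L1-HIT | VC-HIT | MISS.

OUTCOME = VC-HIT

0: 0xec (blk 14, set 2) → MISS  vc=[]
1: 0x133 (blk 19, set 3) → MISS  vc=[]
2: 0xed (blk 14, set 2) → L1-HIT  vc=[]
3: 0xe1 (blk 14, set 2) → L1-HIT  vc=[]
4: 0xa7 (blk 10, set 2) → MISS  vc=[14]
5: 0x1ad (blk 26, set 2) → MISS  vc=[14, 10]
6: 0x1a3 (blk 26, set 2) → L1-HIT  vc=[14, 10]
7: 0x138 (blk 19, set 3) → L1-HIT  vc=[14, 10]
8: 0x13f (blk 19, set 3) → L1-HIT  vc=[14, 10]
9: 0x1af (blk 26, set 2) → L1-HIT  vc=[14, 10]
10: 0x79 (blk 7, set 3) → MISS  vc=[14, 10, 19]
11: 0x1fe (blk 31, set 3) → MISS  vc=[14, 10, 19, 7]
12: 0x63 (blk 6, set 2) → MISS  vc=[10, 19, 7, 26]
13: 0xaa (blk 10, set 2) → VC-HIT  vc=[6, 19, 7, 26]
14: 0x6c (blk 6, set 2) → VC-HIT  vc=[10, 19, 7, 26]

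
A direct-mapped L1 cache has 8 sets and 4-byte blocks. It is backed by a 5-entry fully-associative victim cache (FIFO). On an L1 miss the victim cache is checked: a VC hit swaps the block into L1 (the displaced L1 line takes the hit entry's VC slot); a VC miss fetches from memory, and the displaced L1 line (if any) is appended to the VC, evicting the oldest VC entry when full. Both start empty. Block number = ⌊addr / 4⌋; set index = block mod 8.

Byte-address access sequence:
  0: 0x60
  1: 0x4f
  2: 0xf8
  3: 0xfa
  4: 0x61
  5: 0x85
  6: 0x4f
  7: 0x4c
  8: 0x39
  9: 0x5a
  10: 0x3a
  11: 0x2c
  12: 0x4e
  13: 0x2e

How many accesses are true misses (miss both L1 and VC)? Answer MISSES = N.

  [0] addr=0x60 blk=24 s=0: MISS | VC []
  [1] addr=0x4f blk=19 s=3: MISS | VC []
  [2] addr=0xf8 blk=62 s=6: MISS | VC []
  [3] addr=0xfa blk=62 s=6: L1-HIT | VC []
  [4] addr=0x61 blk=24 s=0: L1-HIT | VC []
  [5] addr=0x85 blk=33 s=1: MISS | VC []
  [6] addr=0x4f blk=19 s=3: L1-HIT | VC []
  [7] addr=0x4c blk=19 s=3: L1-HIT | VC []
  [8] addr=0x39 blk=14 s=6: MISS | VC [62]
  [9] addr=0x5a blk=22 s=6: MISS | VC [62, 14]
  [10] addr=0x3a blk=14 s=6: VC-HIT | VC [62, 22]
  [11] addr=0x2c blk=11 s=3: MISS | VC [62, 22, 19]
  [12] addr=0x4e blk=19 s=3: VC-HIT | VC [62, 22, 11]
  [13] addr=0x2e blk=11 s=3: VC-HIT | VC [62, 22, 19]

MISSES = 7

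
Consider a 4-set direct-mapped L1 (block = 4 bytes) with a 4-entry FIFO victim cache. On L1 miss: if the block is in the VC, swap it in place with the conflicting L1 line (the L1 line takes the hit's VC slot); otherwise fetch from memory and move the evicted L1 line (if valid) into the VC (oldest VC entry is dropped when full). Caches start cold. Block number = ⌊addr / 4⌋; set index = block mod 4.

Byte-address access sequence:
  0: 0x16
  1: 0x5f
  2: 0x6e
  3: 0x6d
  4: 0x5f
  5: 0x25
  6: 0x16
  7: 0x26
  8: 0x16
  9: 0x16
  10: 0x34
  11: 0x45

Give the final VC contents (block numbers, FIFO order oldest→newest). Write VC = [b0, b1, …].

VC = [27, 9, 5, 13]

  [0] addr=0x16 blk=5 s=1: MISS | VC []
  [1] addr=0x5f blk=23 s=3: MISS | VC []
  [2] addr=0x6e blk=27 s=3: MISS | VC [23]
  [3] addr=0x6d blk=27 s=3: L1-HIT | VC [23]
  [4] addr=0x5f blk=23 s=3: VC-HIT | VC [27]
  [5] addr=0x25 blk=9 s=1: MISS | VC [27, 5]
  [6] addr=0x16 blk=5 s=1: VC-HIT | VC [27, 9]
  [7] addr=0x26 blk=9 s=1: VC-HIT | VC [27, 5]
  [8] addr=0x16 blk=5 s=1: VC-HIT | VC [27, 9]
  [9] addr=0x16 blk=5 s=1: L1-HIT | VC [27, 9]
  [10] addr=0x34 blk=13 s=1: MISS | VC [27, 9, 5]
  [11] addr=0x45 blk=17 s=1: MISS | VC [27, 9, 5, 13]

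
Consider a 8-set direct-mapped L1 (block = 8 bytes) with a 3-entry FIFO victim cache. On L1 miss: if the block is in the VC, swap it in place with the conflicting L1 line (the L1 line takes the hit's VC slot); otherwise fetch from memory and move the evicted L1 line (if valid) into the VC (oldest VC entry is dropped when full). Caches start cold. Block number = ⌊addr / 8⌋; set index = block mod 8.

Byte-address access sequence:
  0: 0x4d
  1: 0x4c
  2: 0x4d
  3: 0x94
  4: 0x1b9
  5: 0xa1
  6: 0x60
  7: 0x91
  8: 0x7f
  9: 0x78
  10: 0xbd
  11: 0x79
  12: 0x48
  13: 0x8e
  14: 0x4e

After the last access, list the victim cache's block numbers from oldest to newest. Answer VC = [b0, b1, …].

VC = [55, 23, 17]

0: 0x4d (blk 9, set 1) → MISS  vc=[]
1: 0x4c (blk 9, set 1) → L1-HIT  vc=[]
2: 0x4d (blk 9, set 1) → L1-HIT  vc=[]
3: 0x94 (blk 18, set 2) → MISS  vc=[]
4: 0x1b9 (blk 55, set 7) → MISS  vc=[]
5: 0xa1 (blk 20, set 4) → MISS  vc=[]
6: 0x60 (blk 12, set 4) → MISS  vc=[20]
7: 0x91 (blk 18, set 2) → L1-HIT  vc=[20]
8: 0x7f (blk 15, set 7) → MISS  vc=[20, 55]
9: 0x78 (blk 15, set 7) → L1-HIT  vc=[20, 55]
10: 0xbd (blk 23, set 7) → MISS  vc=[20, 55, 15]
11: 0x79 (blk 15, set 7) → VC-HIT  vc=[20, 55, 23]
12: 0x48 (blk 9, set 1) → L1-HIT  vc=[20, 55, 23]
13: 0x8e (blk 17, set 1) → MISS  vc=[55, 23, 9]
14: 0x4e (blk 9, set 1) → VC-HIT  vc=[55, 23, 17]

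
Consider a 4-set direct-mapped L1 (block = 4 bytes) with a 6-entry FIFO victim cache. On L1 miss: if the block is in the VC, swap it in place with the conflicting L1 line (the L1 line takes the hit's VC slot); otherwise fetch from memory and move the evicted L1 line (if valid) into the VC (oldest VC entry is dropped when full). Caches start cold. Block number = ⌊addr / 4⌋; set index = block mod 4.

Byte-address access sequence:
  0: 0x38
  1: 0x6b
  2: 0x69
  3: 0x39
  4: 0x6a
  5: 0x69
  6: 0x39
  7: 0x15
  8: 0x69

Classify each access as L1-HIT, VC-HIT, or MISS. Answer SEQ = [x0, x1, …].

SEQ = [MISS, MISS, L1-HIT, VC-HIT, VC-HIT, L1-HIT, VC-HIT, MISS, VC-HIT]

#0 0x38→b14/s2 MISS; vc=[]
#1 0x6b→b26/s2 MISS; vc=[14]
#2 0x69→b26/s2 L1-HIT; vc=[14]
#3 0x39→b14/s2 VC-HIT; vc=[26]
#4 0x6a→b26/s2 VC-HIT; vc=[14]
#5 0x69→b26/s2 L1-HIT; vc=[14]
#6 0x39→b14/s2 VC-HIT; vc=[26]
#7 0x15→b5/s1 MISS; vc=[26]
#8 0x69→b26/s2 VC-HIT; vc=[14]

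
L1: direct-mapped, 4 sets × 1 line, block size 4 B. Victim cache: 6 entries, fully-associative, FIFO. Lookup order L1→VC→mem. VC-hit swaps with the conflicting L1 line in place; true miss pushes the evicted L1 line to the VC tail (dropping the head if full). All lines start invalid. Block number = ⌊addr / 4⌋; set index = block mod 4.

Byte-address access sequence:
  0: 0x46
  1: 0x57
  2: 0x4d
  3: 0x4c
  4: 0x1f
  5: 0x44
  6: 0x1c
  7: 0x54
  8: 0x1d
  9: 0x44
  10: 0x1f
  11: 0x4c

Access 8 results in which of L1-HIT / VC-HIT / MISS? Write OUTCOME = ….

OUTCOME = L1-HIT

0: 0x46 (blk 17, set 1) → MISS  vc=[]
1: 0x57 (blk 21, set 1) → MISS  vc=[17]
2: 0x4d (blk 19, set 3) → MISS  vc=[17]
3: 0x4c (blk 19, set 3) → L1-HIT  vc=[17]
4: 0x1f (blk 7, set 3) → MISS  vc=[17, 19]
5: 0x44 (blk 17, set 1) → VC-HIT  vc=[21, 19]
6: 0x1c (blk 7, set 3) → L1-HIT  vc=[21, 19]
7: 0x54 (blk 21, set 1) → VC-HIT  vc=[17, 19]
8: 0x1d (blk 7, set 3) → L1-HIT  vc=[17, 19]
9: 0x44 (blk 17, set 1) → VC-HIT  vc=[21, 19]
10: 0x1f (blk 7, set 3) → L1-HIT  vc=[21, 19]
11: 0x4c (blk 19, set 3) → VC-HIT  vc=[21, 7]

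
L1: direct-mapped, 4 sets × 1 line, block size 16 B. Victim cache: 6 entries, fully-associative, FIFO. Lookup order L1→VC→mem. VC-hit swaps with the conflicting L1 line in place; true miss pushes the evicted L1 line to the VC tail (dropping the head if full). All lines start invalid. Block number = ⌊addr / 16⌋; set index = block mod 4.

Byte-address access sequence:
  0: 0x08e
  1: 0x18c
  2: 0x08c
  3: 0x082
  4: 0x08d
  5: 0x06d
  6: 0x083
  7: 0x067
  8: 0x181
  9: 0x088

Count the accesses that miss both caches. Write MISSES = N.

MISSES = 3

  [0] addr=0x8e blk=8 s=0: MISS | VC []
  [1] addr=0x18c blk=24 s=0: MISS | VC [8]
  [2] addr=0x8c blk=8 s=0: VC-HIT | VC [24]
  [3] addr=0x82 blk=8 s=0: L1-HIT | VC [24]
  [4] addr=0x8d blk=8 s=0: L1-HIT | VC [24]
  [5] addr=0x6d blk=6 s=2: MISS | VC [24]
  [6] addr=0x83 blk=8 s=0: L1-HIT | VC [24]
  [7] addr=0x67 blk=6 s=2: L1-HIT | VC [24]
  [8] addr=0x181 blk=24 s=0: VC-HIT | VC [8]
  [9] addr=0x88 blk=8 s=0: VC-HIT | VC [24]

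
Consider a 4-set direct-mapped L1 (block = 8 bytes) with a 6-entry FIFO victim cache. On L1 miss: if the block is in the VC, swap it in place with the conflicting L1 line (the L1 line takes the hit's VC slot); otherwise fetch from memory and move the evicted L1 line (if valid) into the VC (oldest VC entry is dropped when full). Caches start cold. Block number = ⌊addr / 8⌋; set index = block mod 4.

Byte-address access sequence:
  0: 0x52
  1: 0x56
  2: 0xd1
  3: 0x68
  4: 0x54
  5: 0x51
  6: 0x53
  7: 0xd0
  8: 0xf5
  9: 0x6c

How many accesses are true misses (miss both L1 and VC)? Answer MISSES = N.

MISSES = 4

0: 0x52 (blk 10, set 2) → MISS  vc=[]
1: 0x56 (blk 10, set 2) → L1-HIT  vc=[]
2: 0xd1 (blk 26, set 2) → MISS  vc=[10]
3: 0x68 (blk 13, set 1) → MISS  vc=[10]
4: 0x54 (blk 10, set 2) → VC-HIT  vc=[26]
5: 0x51 (blk 10, set 2) → L1-HIT  vc=[26]
6: 0x53 (blk 10, set 2) → L1-HIT  vc=[26]
7: 0xd0 (blk 26, set 2) → VC-HIT  vc=[10]
8: 0xf5 (blk 30, set 2) → MISS  vc=[10, 26]
9: 0x6c (blk 13, set 1) → L1-HIT  vc=[10, 26]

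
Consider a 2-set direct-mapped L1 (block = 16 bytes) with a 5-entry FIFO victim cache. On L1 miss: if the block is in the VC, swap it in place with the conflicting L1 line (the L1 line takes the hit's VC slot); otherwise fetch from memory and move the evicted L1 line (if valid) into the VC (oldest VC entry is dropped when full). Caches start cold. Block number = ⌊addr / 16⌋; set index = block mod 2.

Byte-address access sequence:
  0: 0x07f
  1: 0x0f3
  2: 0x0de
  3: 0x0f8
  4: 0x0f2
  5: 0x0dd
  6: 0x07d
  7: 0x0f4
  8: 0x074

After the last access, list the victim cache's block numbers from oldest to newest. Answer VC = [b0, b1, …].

VC = [13, 15]

0: 0x7f (blk 7, set 1) → MISS  vc=[]
1: 0xf3 (blk 15, set 1) → MISS  vc=[7]
2: 0xde (blk 13, set 1) → MISS  vc=[7, 15]
3: 0xf8 (blk 15, set 1) → VC-HIT  vc=[7, 13]
4: 0xf2 (blk 15, set 1) → L1-HIT  vc=[7, 13]
5: 0xdd (blk 13, set 1) → VC-HIT  vc=[7, 15]
6: 0x7d (blk 7, set 1) → VC-HIT  vc=[13, 15]
7: 0xf4 (blk 15, set 1) → VC-HIT  vc=[13, 7]
8: 0x74 (blk 7, set 1) → VC-HIT  vc=[13, 15]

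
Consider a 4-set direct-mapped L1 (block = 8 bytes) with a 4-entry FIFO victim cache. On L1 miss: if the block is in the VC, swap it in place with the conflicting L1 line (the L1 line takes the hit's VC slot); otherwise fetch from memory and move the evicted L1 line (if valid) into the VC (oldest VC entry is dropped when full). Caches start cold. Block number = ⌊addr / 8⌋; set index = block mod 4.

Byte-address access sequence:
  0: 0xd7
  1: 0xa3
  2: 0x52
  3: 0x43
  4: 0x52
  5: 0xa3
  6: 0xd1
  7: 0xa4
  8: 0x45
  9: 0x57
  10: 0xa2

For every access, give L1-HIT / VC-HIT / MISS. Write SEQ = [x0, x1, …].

0: 0xd7 (blk 26, set 2) → MISS  vc=[]
1: 0xa3 (blk 20, set 0) → MISS  vc=[]
2: 0x52 (blk 10, set 2) → MISS  vc=[26]
3: 0x43 (blk 8, set 0) → MISS  vc=[26, 20]
4: 0x52 (blk 10, set 2) → L1-HIT  vc=[26, 20]
5: 0xa3 (blk 20, set 0) → VC-HIT  vc=[26, 8]
6: 0xd1 (blk 26, set 2) → VC-HIT  vc=[10, 8]
7: 0xa4 (blk 20, set 0) → L1-HIT  vc=[10, 8]
8: 0x45 (blk 8, set 0) → VC-HIT  vc=[10, 20]
9: 0x57 (blk 10, set 2) → VC-HIT  vc=[26, 20]
10: 0xa2 (blk 20, set 0) → VC-HIT  vc=[26, 8]

SEQ = [MISS, MISS, MISS, MISS, L1-HIT, VC-HIT, VC-HIT, L1-HIT, VC-HIT, VC-HIT, VC-HIT]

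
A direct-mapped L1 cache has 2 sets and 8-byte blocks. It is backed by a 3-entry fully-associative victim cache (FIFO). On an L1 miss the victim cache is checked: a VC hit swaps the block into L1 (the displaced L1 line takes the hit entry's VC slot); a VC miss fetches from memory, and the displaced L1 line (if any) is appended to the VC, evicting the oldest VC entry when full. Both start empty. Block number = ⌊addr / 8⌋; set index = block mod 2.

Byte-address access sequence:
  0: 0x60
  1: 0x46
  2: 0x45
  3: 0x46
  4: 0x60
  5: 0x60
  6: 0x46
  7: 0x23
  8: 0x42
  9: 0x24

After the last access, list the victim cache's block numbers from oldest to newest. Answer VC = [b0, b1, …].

#0 0x60→b12/s0 MISS; vc=[]
#1 0x46→b8/s0 MISS; vc=[12]
#2 0x45→b8/s0 L1-HIT; vc=[12]
#3 0x46→b8/s0 L1-HIT; vc=[12]
#4 0x60→b12/s0 VC-HIT; vc=[8]
#5 0x60→b12/s0 L1-HIT; vc=[8]
#6 0x46→b8/s0 VC-HIT; vc=[12]
#7 0x23→b4/s0 MISS; vc=[12,8]
#8 0x42→b8/s0 VC-HIT; vc=[12,4]
#9 0x24→b4/s0 VC-HIT; vc=[12,8]

VC = [12, 8]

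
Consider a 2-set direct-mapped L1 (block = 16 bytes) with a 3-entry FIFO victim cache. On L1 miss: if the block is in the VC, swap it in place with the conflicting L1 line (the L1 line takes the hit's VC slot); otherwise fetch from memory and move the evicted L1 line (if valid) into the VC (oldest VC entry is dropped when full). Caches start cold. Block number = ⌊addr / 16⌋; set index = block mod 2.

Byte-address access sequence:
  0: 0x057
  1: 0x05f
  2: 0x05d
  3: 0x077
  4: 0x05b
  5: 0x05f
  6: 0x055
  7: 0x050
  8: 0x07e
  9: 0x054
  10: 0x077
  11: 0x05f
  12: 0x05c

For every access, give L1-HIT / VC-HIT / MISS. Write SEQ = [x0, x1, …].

SEQ = [MISS, L1-HIT, L1-HIT, MISS, VC-HIT, L1-HIT, L1-HIT, L1-HIT, VC-HIT, VC-HIT, VC-HIT, VC-HIT, L1-HIT]

#0 0x57→b5/s1 MISS; vc=[]
#1 0x5f→b5/s1 L1-HIT; vc=[]
#2 0x5d→b5/s1 L1-HIT; vc=[]
#3 0x77→b7/s1 MISS; vc=[5]
#4 0x5b→b5/s1 VC-HIT; vc=[7]
#5 0x5f→b5/s1 L1-HIT; vc=[7]
#6 0x55→b5/s1 L1-HIT; vc=[7]
#7 0x50→b5/s1 L1-HIT; vc=[7]
#8 0x7e→b7/s1 VC-HIT; vc=[5]
#9 0x54→b5/s1 VC-HIT; vc=[7]
#10 0x77→b7/s1 VC-HIT; vc=[5]
#11 0x5f→b5/s1 VC-HIT; vc=[7]
#12 0x5c→b5/s1 L1-HIT; vc=[7]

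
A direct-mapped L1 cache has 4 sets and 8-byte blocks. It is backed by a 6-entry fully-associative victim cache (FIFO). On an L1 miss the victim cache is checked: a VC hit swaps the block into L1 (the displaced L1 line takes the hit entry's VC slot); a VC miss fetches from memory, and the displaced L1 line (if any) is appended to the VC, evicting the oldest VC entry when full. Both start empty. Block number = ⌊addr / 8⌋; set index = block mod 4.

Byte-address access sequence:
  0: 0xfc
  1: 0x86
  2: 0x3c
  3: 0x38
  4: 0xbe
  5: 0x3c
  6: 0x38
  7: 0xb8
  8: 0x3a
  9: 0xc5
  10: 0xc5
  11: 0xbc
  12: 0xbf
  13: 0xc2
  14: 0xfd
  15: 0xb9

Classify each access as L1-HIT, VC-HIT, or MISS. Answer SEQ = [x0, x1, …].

SEQ = [MISS, MISS, MISS, L1-HIT, MISS, VC-HIT, L1-HIT, VC-HIT, VC-HIT, MISS, L1-HIT, VC-HIT, L1-HIT, L1-HIT, VC-HIT, VC-HIT]

#0 0xfc→b31/s3 MISS; vc=[]
#1 0x86→b16/s0 MISS; vc=[]
#2 0x3c→b7/s3 MISS; vc=[31]
#3 0x38→b7/s3 L1-HIT; vc=[31]
#4 0xbe→b23/s3 MISS; vc=[31,7]
#5 0x3c→b7/s3 VC-HIT; vc=[31,23]
#6 0x38→b7/s3 L1-HIT; vc=[31,23]
#7 0xb8→b23/s3 VC-HIT; vc=[31,7]
#8 0x3a→b7/s3 VC-HIT; vc=[31,23]
#9 0xc5→b24/s0 MISS; vc=[31,23,16]
#10 0xc5→b24/s0 L1-HIT; vc=[31,23,16]
#11 0xbc→b23/s3 VC-HIT; vc=[31,7,16]
#12 0xbf→b23/s3 L1-HIT; vc=[31,7,16]
#13 0xc2→b24/s0 L1-HIT; vc=[31,7,16]
#14 0xfd→b31/s3 VC-HIT; vc=[23,7,16]
#15 0xb9→b23/s3 VC-HIT; vc=[31,7,16]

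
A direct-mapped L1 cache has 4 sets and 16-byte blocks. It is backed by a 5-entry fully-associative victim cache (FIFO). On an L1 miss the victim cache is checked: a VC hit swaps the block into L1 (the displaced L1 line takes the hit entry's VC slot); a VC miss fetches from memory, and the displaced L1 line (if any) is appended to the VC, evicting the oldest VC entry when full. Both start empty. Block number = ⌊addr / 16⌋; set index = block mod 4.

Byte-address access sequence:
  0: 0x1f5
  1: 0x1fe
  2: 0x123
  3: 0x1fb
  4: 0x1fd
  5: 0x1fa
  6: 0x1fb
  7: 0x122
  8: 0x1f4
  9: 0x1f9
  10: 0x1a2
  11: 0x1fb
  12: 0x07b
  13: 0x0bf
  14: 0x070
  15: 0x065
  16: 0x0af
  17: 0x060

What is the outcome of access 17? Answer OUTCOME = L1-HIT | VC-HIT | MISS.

0: 0x1f5 (blk 31, set 3) → MISS  vc=[]
1: 0x1fe (blk 31, set 3) → L1-HIT  vc=[]
2: 0x123 (blk 18, set 2) → MISS  vc=[]
3: 0x1fb (blk 31, set 3) → L1-HIT  vc=[]
4: 0x1fd (blk 31, set 3) → L1-HIT  vc=[]
5: 0x1fa (blk 31, set 3) → L1-HIT  vc=[]
6: 0x1fb (blk 31, set 3) → L1-HIT  vc=[]
7: 0x122 (blk 18, set 2) → L1-HIT  vc=[]
8: 0x1f4 (blk 31, set 3) → L1-HIT  vc=[]
9: 0x1f9 (blk 31, set 3) → L1-HIT  vc=[]
10: 0x1a2 (blk 26, set 2) → MISS  vc=[18]
11: 0x1fb (blk 31, set 3) → L1-HIT  vc=[18]
12: 0x7b (blk 7, set 3) → MISS  vc=[18, 31]
13: 0xbf (blk 11, set 3) → MISS  vc=[18, 31, 7]
14: 0x70 (blk 7, set 3) → VC-HIT  vc=[18, 31, 11]
15: 0x65 (blk 6, set 2) → MISS  vc=[18, 31, 11, 26]
16: 0xaf (blk 10, set 2) → MISS  vc=[18, 31, 11, 26, 6]
17: 0x60 (blk 6, set 2) → VC-HIT  vc=[18, 31, 11, 26, 10]

OUTCOME = VC-HIT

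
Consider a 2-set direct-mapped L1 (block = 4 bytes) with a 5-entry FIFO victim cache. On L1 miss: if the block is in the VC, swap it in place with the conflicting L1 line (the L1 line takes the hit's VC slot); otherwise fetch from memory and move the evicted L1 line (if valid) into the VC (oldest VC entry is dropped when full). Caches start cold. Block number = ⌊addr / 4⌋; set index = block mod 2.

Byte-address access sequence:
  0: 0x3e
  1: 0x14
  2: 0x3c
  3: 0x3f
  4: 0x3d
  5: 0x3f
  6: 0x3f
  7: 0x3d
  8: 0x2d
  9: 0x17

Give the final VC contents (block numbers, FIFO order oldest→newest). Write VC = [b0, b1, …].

VC = [11, 15]

0: 0x3e (blk 15, set 1) → MISS  vc=[]
1: 0x14 (blk 5, set 1) → MISS  vc=[15]
2: 0x3c (blk 15, set 1) → VC-HIT  vc=[5]
3: 0x3f (blk 15, set 1) → L1-HIT  vc=[5]
4: 0x3d (blk 15, set 1) → L1-HIT  vc=[5]
5: 0x3f (blk 15, set 1) → L1-HIT  vc=[5]
6: 0x3f (blk 15, set 1) → L1-HIT  vc=[5]
7: 0x3d (blk 15, set 1) → L1-HIT  vc=[5]
8: 0x2d (blk 11, set 1) → MISS  vc=[5, 15]
9: 0x17 (blk 5, set 1) → VC-HIT  vc=[11, 15]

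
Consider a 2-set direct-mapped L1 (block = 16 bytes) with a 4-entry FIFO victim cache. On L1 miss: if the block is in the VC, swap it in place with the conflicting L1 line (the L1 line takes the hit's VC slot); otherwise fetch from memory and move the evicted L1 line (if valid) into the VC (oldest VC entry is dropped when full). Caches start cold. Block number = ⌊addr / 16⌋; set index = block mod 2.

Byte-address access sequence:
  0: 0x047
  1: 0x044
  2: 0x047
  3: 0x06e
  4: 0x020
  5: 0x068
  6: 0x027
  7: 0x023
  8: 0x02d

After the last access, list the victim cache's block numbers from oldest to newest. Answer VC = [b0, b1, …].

VC = [4, 6]

#0 0x47→b4/s0 MISS; vc=[]
#1 0x44→b4/s0 L1-HIT; vc=[]
#2 0x47→b4/s0 L1-HIT; vc=[]
#3 0x6e→b6/s0 MISS; vc=[4]
#4 0x20→b2/s0 MISS; vc=[4,6]
#5 0x68→b6/s0 VC-HIT; vc=[4,2]
#6 0x27→b2/s0 VC-HIT; vc=[4,6]
#7 0x23→b2/s0 L1-HIT; vc=[4,6]
#8 0x2d→b2/s0 L1-HIT; vc=[4,6]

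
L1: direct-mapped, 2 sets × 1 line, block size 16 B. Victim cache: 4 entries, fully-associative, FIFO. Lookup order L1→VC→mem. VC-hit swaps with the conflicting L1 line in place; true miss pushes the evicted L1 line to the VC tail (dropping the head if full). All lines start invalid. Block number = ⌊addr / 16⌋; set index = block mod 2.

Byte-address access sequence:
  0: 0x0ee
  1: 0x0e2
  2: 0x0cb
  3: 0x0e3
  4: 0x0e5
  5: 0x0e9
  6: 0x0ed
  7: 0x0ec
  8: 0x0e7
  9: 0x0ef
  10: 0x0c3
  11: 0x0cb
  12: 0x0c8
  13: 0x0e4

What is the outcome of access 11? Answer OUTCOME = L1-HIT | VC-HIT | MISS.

#0 0xee→b14/s0 MISS; vc=[]
#1 0xe2→b14/s0 L1-HIT; vc=[]
#2 0xcb→b12/s0 MISS; vc=[14]
#3 0xe3→b14/s0 VC-HIT; vc=[12]
#4 0xe5→b14/s0 L1-HIT; vc=[12]
#5 0xe9→b14/s0 L1-HIT; vc=[12]
#6 0xed→b14/s0 L1-HIT; vc=[12]
#7 0xec→b14/s0 L1-HIT; vc=[12]
#8 0xe7→b14/s0 L1-HIT; vc=[12]
#9 0xef→b14/s0 L1-HIT; vc=[12]
#10 0xc3→b12/s0 VC-HIT; vc=[14]
#11 0xcb→b12/s0 L1-HIT; vc=[14]
#12 0xc8→b12/s0 L1-HIT; vc=[14]
#13 0xe4→b14/s0 VC-HIT; vc=[12]

OUTCOME = L1-HIT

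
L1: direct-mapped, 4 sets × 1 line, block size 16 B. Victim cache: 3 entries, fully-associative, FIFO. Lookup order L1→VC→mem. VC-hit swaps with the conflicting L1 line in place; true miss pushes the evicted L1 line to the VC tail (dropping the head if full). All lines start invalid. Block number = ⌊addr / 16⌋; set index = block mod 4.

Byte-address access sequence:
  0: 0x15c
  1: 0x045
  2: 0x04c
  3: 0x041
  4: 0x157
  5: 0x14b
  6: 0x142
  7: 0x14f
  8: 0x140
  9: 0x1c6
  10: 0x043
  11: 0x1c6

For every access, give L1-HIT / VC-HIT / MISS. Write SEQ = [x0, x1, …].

0: 0x15c (blk 21, set 1) → MISS  vc=[]
1: 0x45 (blk 4, set 0) → MISS  vc=[]
2: 0x4c (blk 4, set 0) → L1-HIT  vc=[]
3: 0x41 (blk 4, set 0) → L1-HIT  vc=[]
4: 0x157 (blk 21, set 1) → L1-HIT  vc=[]
5: 0x14b (blk 20, set 0) → MISS  vc=[4]
6: 0x142 (blk 20, set 0) → L1-HIT  vc=[4]
7: 0x14f (blk 20, set 0) → L1-HIT  vc=[4]
8: 0x140 (blk 20, set 0) → L1-HIT  vc=[4]
9: 0x1c6 (blk 28, set 0) → MISS  vc=[4, 20]
10: 0x43 (blk 4, set 0) → VC-HIT  vc=[28, 20]
11: 0x1c6 (blk 28, set 0) → VC-HIT  vc=[4, 20]

SEQ = [MISS, MISS, L1-HIT, L1-HIT, L1-HIT, MISS, L1-HIT, L1-HIT, L1-HIT, MISS, VC-HIT, VC-HIT]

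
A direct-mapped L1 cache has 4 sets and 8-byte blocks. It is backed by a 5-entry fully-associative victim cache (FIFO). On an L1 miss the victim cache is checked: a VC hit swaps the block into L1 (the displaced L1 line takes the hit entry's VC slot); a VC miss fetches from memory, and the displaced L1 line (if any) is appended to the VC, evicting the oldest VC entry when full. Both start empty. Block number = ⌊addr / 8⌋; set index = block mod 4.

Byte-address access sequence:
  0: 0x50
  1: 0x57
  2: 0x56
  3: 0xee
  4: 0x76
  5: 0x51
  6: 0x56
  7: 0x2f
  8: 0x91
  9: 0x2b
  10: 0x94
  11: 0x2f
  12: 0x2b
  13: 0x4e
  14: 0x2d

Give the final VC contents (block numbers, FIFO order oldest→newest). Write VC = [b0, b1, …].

0: 0x50 (blk 10, set 2) → MISS  vc=[]
1: 0x57 (blk 10, set 2) → L1-HIT  vc=[]
2: 0x56 (blk 10, set 2) → L1-HIT  vc=[]
3: 0xee (blk 29, set 1) → MISS  vc=[]
4: 0x76 (blk 14, set 2) → MISS  vc=[10]
5: 0x51 (blk 10, set 2) → VC-HIT  vc=[14]
6: 0x56 (blk 10, set 2) → L1-HIT  vc=[14]
7: 0x2f (blk 5, set 1) → MISS  vc=[14, 29]
8: 0x91 (blk 18, set 2) → MISS  vc=[14, 29, 10]
9: 0x2b (blk 5, set 1) → L1-HIT  vc=[14, 29, 10]
10: 0x94 (blk 18, set 2) → L1-HIT  vc=[14, 29, 10]
11: 0x2f (blk 5, set 1) → L1-HIT  vc=[14, 29, 10]
12: 0x2b (blk 5, set 1) → L1-HIT  vc=[14, 29, 10]
13: 0x4e (blk 9, set 1) → MISS  vc=[14, 29, 10, 5]
14: 0x2d (blk 5, set 1) → VC-HIT  vc=[14, 29, 10, 9]

VC = [14, 29, 10, 9]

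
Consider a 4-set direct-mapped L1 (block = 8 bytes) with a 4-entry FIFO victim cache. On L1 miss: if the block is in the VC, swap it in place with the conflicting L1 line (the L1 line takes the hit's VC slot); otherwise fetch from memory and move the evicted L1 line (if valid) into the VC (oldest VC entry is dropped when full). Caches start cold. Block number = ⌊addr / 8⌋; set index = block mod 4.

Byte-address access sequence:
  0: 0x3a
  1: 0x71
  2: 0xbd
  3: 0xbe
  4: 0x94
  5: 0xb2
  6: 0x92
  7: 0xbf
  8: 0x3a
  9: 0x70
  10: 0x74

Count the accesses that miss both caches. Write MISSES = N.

MISSES = 5

0: 0x3a (blk 7, set 3) → MISS  vc=[]
1: 0x71 (blk 14, set 2) → MISS  vc=[]
2: 0xbd (blk 23, set 3) → MISS  vc=[7]
3: 0xbe (blk 23, set 3) → L1-HIT  vc=[7]
4: 0x94 (blk 18, set 2) → MISS  vc=[7, 14]
5: 0xb2 (blk 22, set 2) → MISS  vc=[7, 14, 18]
6: 0x92 (blk 18, set 2) → VC-HIT  vc=[7, 14, 22]
7: 0xbf (blk 23, set 3) → L1-HIT  vc=[7, 14, 22]
8: 0x3a (blk 7, set 3) → VC-HIT  vc=[23, 14, 22]
9: 0x70 (blk 14, set 2) → VC-HIT  vc=[23, 18, 22]
10: 0x74 (blk 14, set 2) → L1-HIT  vc=[23, 18, 22]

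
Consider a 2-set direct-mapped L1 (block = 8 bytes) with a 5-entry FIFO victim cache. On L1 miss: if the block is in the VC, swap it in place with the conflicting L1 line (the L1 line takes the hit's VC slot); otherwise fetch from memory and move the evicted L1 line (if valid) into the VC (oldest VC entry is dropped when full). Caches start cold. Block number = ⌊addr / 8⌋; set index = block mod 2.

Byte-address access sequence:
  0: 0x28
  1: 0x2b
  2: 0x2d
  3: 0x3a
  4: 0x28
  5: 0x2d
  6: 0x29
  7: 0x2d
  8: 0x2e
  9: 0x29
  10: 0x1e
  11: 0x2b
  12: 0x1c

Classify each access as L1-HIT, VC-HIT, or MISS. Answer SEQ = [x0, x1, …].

  [0] addr=0x28 blk=5 s=1: MISS | VC []
  [1] addr=0x2b blk=5 s=1: L1-HIT | VC []
  [2] addr=0x2d blk=5 s=1: L1-HIT | VC []
  [3] addr=0x3a blk=7 s=1: MISS | VC [5]
  [4] addr=0x28 blk=5 s=1: VC-HIT | VC [7]
  [5] addr=0x2d blk=5 s=1: L1-HIT | VC [7]
  [6] addr=0x29 blk=5 s=1: L1-HIT | VC [7]
  [7] addr=0x2d blk=5 s=1: L1-HIT | VC [7]
  [8] addr=0x2e blk=5 s=1: L1-HIT | VC [7]
  [9] addr=0x29 blk=5 s=1: L1-HIT | VC [7]
  [10] addr=0x1e blk=3 s=1: MISS | VC [7, 5]
  [11] addr=0x2b blk=5 s=1: VC-HIT | VC [7, 3]
  [12] addr=0x1c blk=3 s=1: VC-HIT | VC [7, 5]

SEQ = [MISS, L1-HIT, L1-HIT, MISS, VC-HIT, L1-HIT, L1-HIT, L1-HIT, L1-HIT, L1-HIT, MISS, VC-HIT, VC-HIT]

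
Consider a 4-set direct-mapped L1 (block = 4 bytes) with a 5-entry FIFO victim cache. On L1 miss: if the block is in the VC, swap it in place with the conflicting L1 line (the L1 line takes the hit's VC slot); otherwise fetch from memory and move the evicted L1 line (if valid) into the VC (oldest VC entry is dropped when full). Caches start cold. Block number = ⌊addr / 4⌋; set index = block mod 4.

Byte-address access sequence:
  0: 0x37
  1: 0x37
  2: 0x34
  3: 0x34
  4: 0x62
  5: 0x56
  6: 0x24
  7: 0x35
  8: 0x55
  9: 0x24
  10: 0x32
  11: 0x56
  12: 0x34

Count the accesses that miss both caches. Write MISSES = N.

  [0] addr=0x37 blk=13 s=1: MISS | VC []
  [1] addr=0x37 blk=13 s=1: L1-HIT | VC []
  [2] addr=0x34 blk=13 s=1: L1-HIT | VC []
  [3] addr=0x34 blk=13 s=1: L1-HIT | VC []
  [4] addr=0x62 blk=24 s=0: MISS | VC []
  [5] addr=0x56 blk=21 s=1: MISS | VC [13]
  [6] addr=0x24 blk=9 s=1: MISS | VC [13, 21]
  [7] addr=0x35 blk=13 s=1: VC-HIT | VC [9, 21]
  [8] addr=0x55 blk=21 s=1: VC-HIT | VC [9, 13]
  [9] addr=0x24 blk=9 s=1: VC-HIT | VC [21, 13]
  [10] addr=0x32 blk=12 s=0: MISS | VC [21, 13, 24]
  [11] addr=0x56 blk=21 s=1: VC-HIT | VC [9, 13, 24]
  [12] addr=0x34 blk=13 s=1: VC-HIT | VC [9, 21, 24]

MISSES = 5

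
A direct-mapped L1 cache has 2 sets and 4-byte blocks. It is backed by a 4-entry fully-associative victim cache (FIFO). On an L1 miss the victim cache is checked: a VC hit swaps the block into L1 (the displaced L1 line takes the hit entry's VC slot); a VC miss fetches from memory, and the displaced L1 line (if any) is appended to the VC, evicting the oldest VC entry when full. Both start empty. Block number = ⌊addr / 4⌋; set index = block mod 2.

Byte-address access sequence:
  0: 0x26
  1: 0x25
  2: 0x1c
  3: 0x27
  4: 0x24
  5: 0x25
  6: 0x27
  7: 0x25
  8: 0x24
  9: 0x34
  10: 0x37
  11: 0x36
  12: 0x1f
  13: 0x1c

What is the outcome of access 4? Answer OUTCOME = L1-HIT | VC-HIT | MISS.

  [0] addr=0x26 blk=9 s=1: MISS | VC []
  [1] addr=0x25 blk=9 s=1: L1-HIT | VC []
  [2] addr=0x1c blk=7 s=1: MISS | VC [9]
  [3] addr=0x27 blk=9 s=1: VC-HIT | VC [7]
  [4] addr=0x24 blk=9 s=1: L1-HIT | VC [7]
  [5] addr=0x25 blk=9 s=1: L1-HIT | VC [7]
  [6] addr=0x27 blk=9 s=1: L1-HIT | VC [7]
  [7] addr=0x25 blk=9 s=1: L1-HIT | VC [7]
  [8] addr=0x24 blk=9 s=1: L1-HIT | VC [7]
  [9] addr=0x34 blk=13 s=1: MISS | VC [7, 9]
  [10] addr=0x37 blk=13 s=1: L1-HIT | VC [7, 9]
  [11] addr=0x36 blk=13 s=1: L1-HIT | VC [7, 9]
  [12] addr=0x1f blk=7 s=1: VC-HIT | VC [13, 9]
  [13] addr=0x1c blk=7 s=1: L1-HIT | VC [13, 9]

OUTCOME = L1-HIT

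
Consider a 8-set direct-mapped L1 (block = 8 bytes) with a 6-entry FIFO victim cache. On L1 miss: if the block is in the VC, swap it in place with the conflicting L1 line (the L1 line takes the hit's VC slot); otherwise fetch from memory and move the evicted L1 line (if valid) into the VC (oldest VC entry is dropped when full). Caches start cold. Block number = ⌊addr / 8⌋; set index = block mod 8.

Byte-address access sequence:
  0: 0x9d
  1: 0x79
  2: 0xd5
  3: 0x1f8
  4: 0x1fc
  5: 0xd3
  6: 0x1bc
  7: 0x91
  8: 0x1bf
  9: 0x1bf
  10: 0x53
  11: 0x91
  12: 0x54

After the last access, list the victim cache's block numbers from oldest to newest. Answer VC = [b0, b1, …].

VC = [15, 63, 26, 18]

  [0] addr=0x9d blk=19 s=3: MISS | VC []
  [1] addr=0x79 blk=15 s=7: MISS | VC []
  [2] addr=0xd5 blk=26 s=2: MISS | VC []
  [3] addr=0x1f8 blk=63 s=7: MISS | VC [15]
  [4] addr=0x1fc blk=63 s=7: L1-HIT | VC [15]
  [5] addr=0xd3 blk=26 s=2: L1-HIT | VC [15]
  [6] addr=0x1bc blk=55 s=7: MISS | VC [15, 63]
  [7] addr=0x91 blk=18 s=2: MISS | VC [15, 63, 26]
  [8] addr=0x1bf blk=55 s=7: L1-HIT | VC [15, 63, 26]
  [9] addr=0x1bf blk=55 s=7: L1-HIT | VC [15, 63, 26]
  [10] addr=0x53 blk=10 s=2: MISS | VC [15, 63, 26, 18]
  [11] addr=0x91 blk=18 s=2: VC-HIT | VC [15, 63, 26, 10]
  [12] addr=0x54 blk=10 s=2: VC-HIT | VC [15, 63, 26, 18]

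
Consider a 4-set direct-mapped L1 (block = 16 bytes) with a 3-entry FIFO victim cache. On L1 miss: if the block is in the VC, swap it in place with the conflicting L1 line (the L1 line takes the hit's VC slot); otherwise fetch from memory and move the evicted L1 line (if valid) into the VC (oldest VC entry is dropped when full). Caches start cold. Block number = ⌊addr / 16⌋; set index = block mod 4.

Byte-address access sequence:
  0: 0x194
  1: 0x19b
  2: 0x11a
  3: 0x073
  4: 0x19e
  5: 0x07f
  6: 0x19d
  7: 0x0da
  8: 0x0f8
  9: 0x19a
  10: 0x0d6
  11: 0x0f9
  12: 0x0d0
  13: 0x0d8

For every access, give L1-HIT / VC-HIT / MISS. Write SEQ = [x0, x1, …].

#0 0x194→b25/s1 MISS; vc=[]
#1 0x19b→b25/s1 L1-HIT; vc=[]
#2 0x11a→b17/s1 MISS; vc=[25]
#3 0x73→b7/s3 MISS; vc=[25]
#4 0x19e→b25/s1 VC-HIT; vc=[17]
#5 0x7f→b7/s3 L1-HIT; vc=[17]
#6 0x19d→b25/s1 L1-HIT; vc=[17]
#7 0xda→b13/s1 MISS; vc=[17,25]
#8 0xf8→b15/s3 MISS; vc=[17,25,7]
#9 0x19a→b25/s1 VC-HIT; vc=[17,13,7]
#10 0xd6→b13/s1 VC-HIT; vc=[17,25,7]
#11 0xf9→b15/s3 L1-HIT; vc=[17,25,7]
#12 0xd0→b13/s1 L1-HIT; vc=[17,25,7]
#13 0xd8→b13/s1 L1-HIT; vc=[17,25,7]

SEQ = [MISS, L1-HIT, MISS, MISS, VC-HIT, L1-HIT, L1-HIT, MISS, MISS, VC-HIT, VC-HIT, L1-HIT, L1-HIT, L1-HIT]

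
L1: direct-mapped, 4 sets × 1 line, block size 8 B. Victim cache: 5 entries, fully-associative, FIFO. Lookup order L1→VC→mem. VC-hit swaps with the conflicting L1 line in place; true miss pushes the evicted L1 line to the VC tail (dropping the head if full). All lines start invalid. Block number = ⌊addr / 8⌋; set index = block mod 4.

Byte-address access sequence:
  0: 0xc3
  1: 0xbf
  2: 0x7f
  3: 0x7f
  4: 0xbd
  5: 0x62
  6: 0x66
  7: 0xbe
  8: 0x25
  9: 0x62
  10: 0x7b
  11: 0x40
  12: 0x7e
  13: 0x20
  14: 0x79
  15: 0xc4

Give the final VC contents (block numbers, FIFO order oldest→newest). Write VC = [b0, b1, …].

VC = [23, 4, 8, 12]

#0 0xc3→b24/s0 MISS; vc=[]
#1 0xbf→b23/s3 MISS; vc=[]
#2 0x7f→b15/s3 MISS; vc=[23]
#3 0x7f→b15/s3 L1-HIT; vc=[23]
#4 0xbd→b23/s3 VC-HIT; vc=[15]
#5 0x62→b12/s0 MISS; vc=[15,24]
#6 0x66→b12/s0 L1-HIT; vc=[15,24]
#7 0xbe→b23/s3 L1-HIT; vc=[15,24]
#8 0x25→b4/s0 MISS; vc=[15,24,12]
#9 0x62→b12/s0 VC-HIT; vc=[15,24,4]
#10 0x7b→b15/s3 VC-HIT; vc=[23,24,4]
#11 0x40→b8/s0 MISS; vc=[23,24,4,12]
#12 0x7e→b15/s3 L1-HIT; vc=[23,24,4,12]
#13 0x20→b4/s0 VC-HIT; vc=[23,24,8,12]
#14 0x79→b15/s3 L1-HIT; vc=[23,24,8,12]
#15 0xc4→b24/s0 VC-HIT; vc=[23,4,8,12]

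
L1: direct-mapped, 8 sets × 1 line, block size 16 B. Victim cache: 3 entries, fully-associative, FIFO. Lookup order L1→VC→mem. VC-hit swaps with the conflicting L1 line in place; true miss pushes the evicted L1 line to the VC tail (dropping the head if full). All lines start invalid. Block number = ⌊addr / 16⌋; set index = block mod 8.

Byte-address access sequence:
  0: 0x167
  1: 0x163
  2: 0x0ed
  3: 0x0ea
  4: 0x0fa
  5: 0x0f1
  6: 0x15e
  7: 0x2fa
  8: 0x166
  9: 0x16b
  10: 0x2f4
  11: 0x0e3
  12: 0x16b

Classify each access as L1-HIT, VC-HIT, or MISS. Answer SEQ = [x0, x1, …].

SEQ = [MISS, L1-HIT, MISS, L1-HIT, MISS, L1-HIT, MISS, MISS, VC-HIT, L1-HIT, L1-HIT, VC-HIT, VC-HIT]

  [0] addr=0x167 blk=22 s=6: MISS | VC []
  [1] addr=0x163 blk=22 s=6: L1-HIT | VC []
  [2] addr=0xed blk=14 s=6: MISS | VC [22]
  [3] addr=0xea blk=14 s=6: L1-HIT | VC [22]
  [4] addr=0xfa blk=15 s=7: MISS | VC [22]
  [5] addr=0xf1 blk=15 s=7: L1-HIT | VC [22]
  [6] addr=0x15e blk=21 s=5: MISS | VC [22]
  [7] addr=0x2fa blk=47 s=7: MISS | VC [22, 15]
  [8] addr=0x166 blk=22 s=6: VC-HIT | VC [14, 15]
  [9] addr=0x16b blk=22 s=6: L1-HIT | VC [14, 15]
  [10] addr=0x2f4 blk=47 s=7: L1-HIT | VC [14, 15]
  [11] addr=0xe3 blk=14 s=6: VC-HIT | VC [22, 15]
  [12] addr=0x16b blk=22 s=6: VC-HIT | VC [14, 15]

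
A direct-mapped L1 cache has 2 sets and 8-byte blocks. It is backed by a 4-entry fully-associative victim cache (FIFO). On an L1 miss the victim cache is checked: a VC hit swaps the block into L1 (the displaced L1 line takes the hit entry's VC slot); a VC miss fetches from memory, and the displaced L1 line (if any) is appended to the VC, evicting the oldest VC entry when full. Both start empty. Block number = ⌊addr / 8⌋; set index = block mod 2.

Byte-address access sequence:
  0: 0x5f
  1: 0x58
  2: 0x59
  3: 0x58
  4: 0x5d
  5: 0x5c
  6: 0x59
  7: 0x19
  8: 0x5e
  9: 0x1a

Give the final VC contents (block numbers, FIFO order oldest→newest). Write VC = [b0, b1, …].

VC = [11]

0: 0x5f (blk 11, set 1) → MISS  vc=[]
1: 0x58 (blk 11, set 1) → L1-HIT  vc=[]
2: 0x59 (blk 11, set 1) → L1-HIT  vc=[]
3: 0x58 (blk 11, set 1) → L1-HIT  vc=[]
4: 0x5d (blk 11, set 1) → L1-HIT  vc=[]
5: 0x5c (blk 11, set 1) → L1-HIT  vc=[]
6: 0x59 (blk 11, set 1) → L1-HIT  vc=[]
7: 0x19 (blk 3, set 1) → MISS  vc=[11]
8: 0x5e (blk 11, set 1) → VC-HIT  vc=[3]
9: 0x1a (blk 3, set 1) → VC-HIT  vc=[11]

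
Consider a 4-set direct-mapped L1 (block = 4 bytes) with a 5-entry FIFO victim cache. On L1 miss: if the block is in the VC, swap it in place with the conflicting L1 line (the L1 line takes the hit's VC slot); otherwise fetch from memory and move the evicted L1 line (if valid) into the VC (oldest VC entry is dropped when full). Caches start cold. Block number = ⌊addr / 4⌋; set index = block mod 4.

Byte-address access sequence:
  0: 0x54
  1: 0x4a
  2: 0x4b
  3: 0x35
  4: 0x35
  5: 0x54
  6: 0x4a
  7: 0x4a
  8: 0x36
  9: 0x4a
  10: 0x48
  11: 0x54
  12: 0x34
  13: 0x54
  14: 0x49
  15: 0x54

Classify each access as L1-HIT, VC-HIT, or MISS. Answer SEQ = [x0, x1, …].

SEQ = [MISS, MISS, L1-HIT, MISS, L1-HIT, VC-HIT, L1-HIT, L1-HIT, VC-HIT, L1-HIT, L1-HIT, VC-HIT, VC-HIT, VC-HIT, L1-HIT, L1-HIT]

#0 0x54→b21/s1 MISS; vc=[]
#1 0x4a→b18/s2 MISS; vc=[]
#2 0x4b→b18/s2 L1-HIT; vc=[]
#3 0x35→b13/s1 MISS; vc=[21]
#4 0x35→b13/s1 L1-HIT; vc=[21]
#5 0x54→b21/s1 VC-HIT; vc=[13]
#6 0x4a→b18/s2 L1-HIT; vc=[13]
#7 0x4a→b18/s2 L1-HIT; vc=[13]
#8 0x36→b13/s1 VC-HIT; vc=[21]
#9 0x4a→b18/s2 L1-HIT; vc=[21]
#10 0x48→b18/s2 L1-HIT; vc=[21]
#11 0x54→b21/s1 VC-HIT; vc=[13]
#12 0x34→b13/s1 VC-HIT; vc=[21]
#13 0x54→b21/s1 VC-HIT; vc=[13]
#14 0x49→b18/s2 L1-HIT; vc=[13]
#15 0x54→b21/s1 L1-HIT; vc=[13]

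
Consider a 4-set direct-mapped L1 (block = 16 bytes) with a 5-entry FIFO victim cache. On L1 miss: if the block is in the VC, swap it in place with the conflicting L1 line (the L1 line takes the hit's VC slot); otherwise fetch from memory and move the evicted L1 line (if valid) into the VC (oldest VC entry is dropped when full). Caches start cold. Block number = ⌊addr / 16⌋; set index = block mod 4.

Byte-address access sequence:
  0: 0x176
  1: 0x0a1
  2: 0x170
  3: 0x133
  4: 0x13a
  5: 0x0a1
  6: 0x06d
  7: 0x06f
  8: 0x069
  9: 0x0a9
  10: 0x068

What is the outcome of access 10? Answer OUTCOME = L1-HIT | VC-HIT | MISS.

0: 0x176 (blk 23, set 3) → MISS  vc=[]
1: 0xa1 (blk 10, set 2) → MISS  vc=[]
2: 0x170 (blk 23, set 3) → L1-HIT  vc=[]
3: 0x133 (blk 19, set 3) → MISS  vc=[23]
4: 0x13a (blk 19, set 3) → L1-HIT  vc=[23]
5: 0xa1 (blk 10, set 2) → L1-HIT  vc=[23]
6: 0x6d (blk 6, set 2) → MISS  vc=[23, 10]
7: 0x6f (blk 6, set 2) → L1-HIT  vc=[23, 10]
8: 0x69 (blk 6, set 2) → L1-HIT  vc=[23, 10]
9: 0xa9 (blk 10, set 2) → VC-HIT  vc=[23, 6]
10: 0x68 (blk 6, set 2) → VC-HIT  vc=[23, 10]

OUTCOME = VC-HIT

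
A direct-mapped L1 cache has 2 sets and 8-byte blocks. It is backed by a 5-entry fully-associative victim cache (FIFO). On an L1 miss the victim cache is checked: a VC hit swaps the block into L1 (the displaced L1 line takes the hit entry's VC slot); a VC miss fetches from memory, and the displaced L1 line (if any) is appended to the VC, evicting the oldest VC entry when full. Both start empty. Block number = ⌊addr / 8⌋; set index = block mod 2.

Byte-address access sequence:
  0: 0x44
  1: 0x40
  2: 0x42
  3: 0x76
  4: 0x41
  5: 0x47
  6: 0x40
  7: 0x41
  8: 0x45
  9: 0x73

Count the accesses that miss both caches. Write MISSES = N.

MISSES = 2

#0 0x44→b8/s0 MISS; vc=[]
#1 0x40→b8/s0 L1-HIT; vc=[]
#2 0x42→b8/s0 L1-HIT; vc=[]
#3 0x76→b14/s0 MISS; vc=[8]
#4 0x41→b8/s0 VC-HIT; vc=[14]
#5 0x47→b8/s0 L1-HIT; vc=[14]
#6 0x40→b8/s0 L1-HIT; vc=[14]
#7 0x41→b8/s0 L1-HIT; vc=[14]
#8 0x45→b8/s0 L1-HIT; vc=[14]
#9 0x73→b14/s0 VC-HIT; vc=[8]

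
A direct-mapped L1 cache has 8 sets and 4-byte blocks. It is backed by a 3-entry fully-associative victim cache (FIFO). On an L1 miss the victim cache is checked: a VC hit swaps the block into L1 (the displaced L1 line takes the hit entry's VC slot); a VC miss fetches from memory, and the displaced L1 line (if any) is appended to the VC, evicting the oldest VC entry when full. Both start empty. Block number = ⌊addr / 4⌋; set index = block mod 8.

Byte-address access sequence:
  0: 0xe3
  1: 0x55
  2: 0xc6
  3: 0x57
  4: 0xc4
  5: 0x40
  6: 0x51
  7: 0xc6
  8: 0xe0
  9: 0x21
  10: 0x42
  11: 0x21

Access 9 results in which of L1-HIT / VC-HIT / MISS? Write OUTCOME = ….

OUTCOME = MISS

#0 0xe3→b56/s0 MISS; vc=[]
#1 0x55→b21/s5 MISS; vc=[]
#2 0xc6→b49/s1 MISS; vc=[]
#3 0x57→b21/s5 L1-HIT; vc=[]
#4 0xc4→b49/s1 L1-HIT; vc=[]
#5 0x40→b16/s0 MISS; vc=[56]
#6 0x51→b20/s4 MISS; vc=[56]
#7 0xc6→b49/s1 L1-HIT; vc=[56]
#8 0xe0→b56/s0 VC-HIT; vc=[16]
#9 0x21→b8/s0 MISS; vc=[16,56]
#10 0x42→b16/s0 VC-HIT; vc=[8,56]
#11 0x21→b8/s0 VC-HIT; vc=[16,56]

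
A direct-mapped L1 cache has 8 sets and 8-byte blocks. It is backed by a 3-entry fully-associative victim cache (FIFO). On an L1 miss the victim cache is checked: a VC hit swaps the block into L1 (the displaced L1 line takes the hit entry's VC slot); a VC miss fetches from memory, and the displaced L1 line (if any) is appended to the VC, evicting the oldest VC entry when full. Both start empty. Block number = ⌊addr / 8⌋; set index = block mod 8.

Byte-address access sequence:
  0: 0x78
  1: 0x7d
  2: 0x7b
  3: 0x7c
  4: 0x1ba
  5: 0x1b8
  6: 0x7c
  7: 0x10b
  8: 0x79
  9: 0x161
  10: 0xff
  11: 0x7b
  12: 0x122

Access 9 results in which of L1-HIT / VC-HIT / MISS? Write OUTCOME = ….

0: 0x78 (blk 15, set 7) → MISS  vc=[]
1: 0x7d (blk 15, set 7) → L1-HIT  vc=[]
2: 0x7b (blk 15, set 7) → L1-HIT  vc=[]
3: 0x7c (blk 15, set 7) → L1-HIT  vc=[]
4: 0x1ba (blk 55, set 7) → MISS  vc=[15]
5: 0x1b8 (blk 55, set 7) → L1-HIT  vc=[15]
6: 0x7c (blk 15, set 7) → VC-HIT  vc=[55]
7: 0x10b (blk 33, set 1) → MISS  vc=[55]
8: 0x79 (blk 15, set 7) → L1-HIT  vc=[55]
9: 0x161 (blk 44, set 4) → MISS  vc=[55]
10: 0xff (blk 31, set 7) → MISS  vc=[55, 15]
11: 0x7b (blk 15, set 7) → VC-HIT  vc=[55, 31]
12: 0x122 (blk 36, set 4) → MISS  vc=[55, 31, 44]

OUTCOME = MISS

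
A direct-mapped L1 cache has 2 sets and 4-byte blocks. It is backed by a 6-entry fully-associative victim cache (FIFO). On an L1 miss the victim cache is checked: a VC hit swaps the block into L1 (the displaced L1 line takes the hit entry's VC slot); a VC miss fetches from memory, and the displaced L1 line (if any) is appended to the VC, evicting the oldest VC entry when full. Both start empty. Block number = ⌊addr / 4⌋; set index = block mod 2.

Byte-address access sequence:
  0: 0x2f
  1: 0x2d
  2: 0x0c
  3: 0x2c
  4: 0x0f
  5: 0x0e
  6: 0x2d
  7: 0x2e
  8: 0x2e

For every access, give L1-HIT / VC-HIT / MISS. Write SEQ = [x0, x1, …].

SEQ = [MISS, L1-HIT, MISS, VC-HIT, VC-HIT, L1-HIT, VC-HIT, L1-HIT, L1-HIT]

  [0] addr=0x2f blk=11 s=1: MISS | VC []
  [1] addr=0x2d blk=11 s=1: L1-HIT | VC []
  [2] addr=0xc blk=3 s=1: MISS | VC [11]
  [3] addr=0x2c blk=11 s=1: VC-HIT | VC [3]
  [4] addr=0xf blk=3 s=1: VC-HIT | VC [11]
  [5] addr=0xe blk=3 s=1: L1-HIT | VC [11]
  [6] addr=0x2d blk=11 s=1: VC-HIT | VC [3]
  [7] addr=0x2e blk=11 s=1: L1-HIT | VC [3]
  [8] addr=0x2e blk=11 s=1: L1-HIT | VC [3]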